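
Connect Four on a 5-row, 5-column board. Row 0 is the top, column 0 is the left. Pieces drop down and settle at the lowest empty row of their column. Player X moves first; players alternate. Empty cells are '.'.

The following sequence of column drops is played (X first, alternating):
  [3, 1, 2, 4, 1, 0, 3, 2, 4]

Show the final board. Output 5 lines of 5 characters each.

Answer: .....
.....
.....
.XOXX
OOXXO

Derivation:
Move 1: X drops in col 3, lands at row 4
Move 2: O drops in col 1, lands at row 4
Move 3: X drops in col 2, lands at row 4
Move 4: O drops in col 4, lands at row 4
Move 5: X drops in col 1, lands at row 3
Move 6: O drops in col 0, lands at row 4
Move 7: X drops in col 3, lands at row 3
Move 8: O drops in col 2, lands at row 3
Move 9: X drops in col 4, lands at row 3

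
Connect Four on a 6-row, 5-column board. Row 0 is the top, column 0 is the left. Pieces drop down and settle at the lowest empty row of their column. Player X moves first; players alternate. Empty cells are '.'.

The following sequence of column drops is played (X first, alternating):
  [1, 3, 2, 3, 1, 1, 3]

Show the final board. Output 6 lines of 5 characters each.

Move 1: X drops in col 1, lands at row 5
Move 2: O drops in col 3, lands at row 5
Move 3: X drops in col 2, lands at row 5
Move 4: O drops in col 3, lands at row 4
Move 5: X drops in col 1, lands at row 4
Move 6: O drops in col 1, lands at row 3
Move 7: X drops in col 3, lands at row 3

Answer: .....
.....
.....
.O.X.
.X.O.
.XXO.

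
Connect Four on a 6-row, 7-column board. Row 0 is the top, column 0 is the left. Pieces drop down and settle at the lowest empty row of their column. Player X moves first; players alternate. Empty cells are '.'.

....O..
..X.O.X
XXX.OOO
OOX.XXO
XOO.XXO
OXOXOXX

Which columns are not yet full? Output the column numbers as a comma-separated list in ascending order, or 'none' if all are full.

Answer: 0,1,2,3,5,6

Derivation:
col 0: top cell = '.' → open
col 1: top cell = '.' → open
col 2: top cell = '.' → open
col 3: top cell = '.' → open
col 4: top cell = 'O' → FULL
col 5: top cell = '.' → open
col 6: top cell = '.' → open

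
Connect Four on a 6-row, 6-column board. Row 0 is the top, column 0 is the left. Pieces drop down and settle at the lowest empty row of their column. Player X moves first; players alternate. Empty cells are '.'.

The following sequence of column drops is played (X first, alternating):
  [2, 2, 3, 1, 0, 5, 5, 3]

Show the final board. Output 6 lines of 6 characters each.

Answer: ......
......
......
......
..OO.X
XOXX.O

Derivation:
Move 1: X drops in col 2, lands at row 5
Move 2: O drops in col 2, lands at row 4
Move 3: X drops in col 3, lands at row 5
Move 4: O drops in col 1, lands at row 5
Move 5: X drops in col 0, lands at row 5
Move 6: O drops in col 5, lands at row 5
Move 7: X drops in col 5, lands at row 4
Move 8: O drops in col 3, lands at row 4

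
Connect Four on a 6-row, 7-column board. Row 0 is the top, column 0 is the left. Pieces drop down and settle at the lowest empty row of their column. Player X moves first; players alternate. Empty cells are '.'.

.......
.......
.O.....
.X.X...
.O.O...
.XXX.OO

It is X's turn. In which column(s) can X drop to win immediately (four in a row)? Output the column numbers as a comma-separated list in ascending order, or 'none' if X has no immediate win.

Answer: 0,4

Derivation:
col 0: drop X → WIN!
col 1: drop X → no win
col 2: drop X → no win
col 3: drop X → no win
col 4: drop X → WIN!
col 5: drop X → no win
col 6: drop X → no win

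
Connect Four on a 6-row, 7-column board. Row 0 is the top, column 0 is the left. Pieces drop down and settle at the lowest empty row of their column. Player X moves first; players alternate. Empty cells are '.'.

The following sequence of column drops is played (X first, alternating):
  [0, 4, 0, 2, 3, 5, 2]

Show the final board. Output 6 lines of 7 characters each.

Move 1: X drops in col 0, lands at row 5
Move 2: O drops in col 4, lands at row 5
Move 3: X drops in col 0, lands at row 4
Move 4: O drops in col 2, lands at row 5
Move 5: X drops in col 3, lands at row 5
Move 6: O drops in col 5, lands at row 5
Move 7: X drops in col 2, lands at row 4

Answer: .......
.......
.......
.......
X.X....
X.OXOO.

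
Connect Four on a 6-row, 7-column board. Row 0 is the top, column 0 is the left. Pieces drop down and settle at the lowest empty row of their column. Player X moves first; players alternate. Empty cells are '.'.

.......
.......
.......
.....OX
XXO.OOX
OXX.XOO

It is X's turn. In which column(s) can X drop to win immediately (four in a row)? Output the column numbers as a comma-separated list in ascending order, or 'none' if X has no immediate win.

col 0: drop X → no win
col 1: drop X → no win
col 2: drop X → no win
col 3: drop X → WIN!
col 4: drop X → no win
col 5: drop X → no win
col 6: drop X → no win

Answer: 3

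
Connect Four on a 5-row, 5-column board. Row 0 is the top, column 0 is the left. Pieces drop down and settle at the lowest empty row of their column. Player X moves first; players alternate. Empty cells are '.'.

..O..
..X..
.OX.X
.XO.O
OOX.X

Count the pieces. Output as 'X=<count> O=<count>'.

X=6 O=6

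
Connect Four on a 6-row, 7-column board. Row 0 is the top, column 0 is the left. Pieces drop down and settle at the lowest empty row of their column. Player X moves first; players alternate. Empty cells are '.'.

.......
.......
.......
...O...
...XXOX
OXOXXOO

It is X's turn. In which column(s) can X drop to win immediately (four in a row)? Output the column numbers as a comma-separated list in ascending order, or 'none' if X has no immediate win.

col 0: drop X → no win
col 1: drop X → no win
col 2: drop X → no win
col 3: drop X → no win
col 4: drop X → no win
col 5: drop X → no win
col 6: drop X → no win

Answer: none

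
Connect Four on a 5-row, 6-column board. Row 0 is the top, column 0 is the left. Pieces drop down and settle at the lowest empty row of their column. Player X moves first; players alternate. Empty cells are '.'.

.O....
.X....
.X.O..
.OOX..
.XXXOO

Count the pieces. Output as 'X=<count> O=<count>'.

X=6 O=6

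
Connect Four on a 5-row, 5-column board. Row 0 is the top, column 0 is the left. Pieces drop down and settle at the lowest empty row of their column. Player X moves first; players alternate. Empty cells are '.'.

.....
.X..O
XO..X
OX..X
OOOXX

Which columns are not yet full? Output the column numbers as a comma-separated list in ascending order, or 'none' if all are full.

Answer: 0,1,2,3,4

Derivation:
col 0: top cell = '.' → open
col 1: top cell = '.' → open
col 2: top cell = '.' → open
col 3: top cell = '.' → open
col 4: top cell = '.' → open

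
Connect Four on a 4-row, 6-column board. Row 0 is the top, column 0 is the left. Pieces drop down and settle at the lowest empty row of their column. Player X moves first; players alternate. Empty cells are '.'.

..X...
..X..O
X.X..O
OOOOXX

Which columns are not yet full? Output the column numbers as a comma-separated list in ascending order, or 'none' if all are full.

Answer: 0,1,3,4,5

Derivation:
col 0: top cell = '.' → open
col 1: top cell = '.' → open
col 2: top cell = 'X' → FULL
col 3: top cell = '.' → open
col 4: top cell = '.' → open
col 5: top cell = '.' → open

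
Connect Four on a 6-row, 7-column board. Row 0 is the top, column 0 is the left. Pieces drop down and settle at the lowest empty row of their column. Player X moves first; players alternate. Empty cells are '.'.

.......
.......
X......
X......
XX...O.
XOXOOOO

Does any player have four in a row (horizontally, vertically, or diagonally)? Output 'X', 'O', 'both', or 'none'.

both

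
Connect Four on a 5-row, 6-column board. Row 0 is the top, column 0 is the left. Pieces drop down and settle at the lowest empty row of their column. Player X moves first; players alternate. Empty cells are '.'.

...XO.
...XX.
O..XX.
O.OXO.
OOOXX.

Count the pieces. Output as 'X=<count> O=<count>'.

X=8 O=8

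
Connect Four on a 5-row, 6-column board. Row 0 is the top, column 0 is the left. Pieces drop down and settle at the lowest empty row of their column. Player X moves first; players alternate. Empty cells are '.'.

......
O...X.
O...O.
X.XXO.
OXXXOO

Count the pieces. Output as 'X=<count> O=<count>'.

X=7 O=7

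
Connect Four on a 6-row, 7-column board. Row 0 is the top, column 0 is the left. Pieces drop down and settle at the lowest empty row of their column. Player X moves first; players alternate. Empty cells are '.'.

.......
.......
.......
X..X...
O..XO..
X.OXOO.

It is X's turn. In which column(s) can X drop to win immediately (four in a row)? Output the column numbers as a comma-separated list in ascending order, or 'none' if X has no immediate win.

Answer: 3

Derivation:
col 0: drop X → no win
col 1: drop X → no win
col 2: drop X → no win
col 3: drop X → WIN!
col 4: drop X → no win
col 5: drop X → no win
col 6: drop X → no win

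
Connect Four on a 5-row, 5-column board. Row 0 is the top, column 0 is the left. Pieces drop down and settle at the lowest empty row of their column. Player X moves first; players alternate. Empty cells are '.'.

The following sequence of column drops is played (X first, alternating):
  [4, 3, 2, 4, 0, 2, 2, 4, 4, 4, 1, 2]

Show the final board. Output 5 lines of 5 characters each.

Answer: ....O
..O.X
..X.O
..O.O
XXXOX

Derivation:
Move 1: X drops in col 4, lands at row 4
Move 2: O drops in col 3, lands at row 4
Move 3: X drops in col 2, lands at row 4
Move 4: O drops in col 4, lands at row 3
Move 5: X drops in col 0, lands at row 4
Move 6: O drops in col 2, lands at row 3
Move 7: X drops in col 2, lands at row 2
Move 8: O drops in col 4, lands at row 2
Move 9: X drops in col 4, lands at row 1
Move 10: O drops in col 4, lands at row 0
Move 11: X drops in col 1, lands at row 4
Move 12: O drops in col 2, lands at row 1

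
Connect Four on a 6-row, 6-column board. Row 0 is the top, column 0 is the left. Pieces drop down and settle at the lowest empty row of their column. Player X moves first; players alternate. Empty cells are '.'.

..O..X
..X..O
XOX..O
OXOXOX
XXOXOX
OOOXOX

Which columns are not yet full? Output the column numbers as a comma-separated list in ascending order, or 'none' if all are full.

col 0: top cell = '.' → open
col 1: top cell = '.' → open
col 2: top cell = 'O' → FULL
col 3: top cell = '.' → open
col 4: top cell = '.' → open
col 5: top cell = 'X' → FULL

Answer: 0,1,3,4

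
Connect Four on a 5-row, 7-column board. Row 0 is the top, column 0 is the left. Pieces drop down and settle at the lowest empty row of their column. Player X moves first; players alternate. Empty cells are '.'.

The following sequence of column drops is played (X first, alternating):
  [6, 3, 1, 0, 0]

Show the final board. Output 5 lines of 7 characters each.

Answer: .......
.......
.......
X......
OX.O..X

Derivation:
Move 1: X drops in col 6, lands at row 4
Move 2: O drops in col 3, lands at row 4
Move 3: X drops in col 1, lands at row 4
Move 4: O drops in col 0, lands at row 4
Move 5: X drops in col 0, lands at row 3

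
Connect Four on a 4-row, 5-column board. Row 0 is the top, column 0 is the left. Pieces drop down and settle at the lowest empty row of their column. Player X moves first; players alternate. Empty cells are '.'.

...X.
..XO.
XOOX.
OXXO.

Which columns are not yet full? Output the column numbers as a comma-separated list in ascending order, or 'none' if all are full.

Answer: 0,1,2,4

Derivation:
col 0: top cell = '.' → open
col 1: top cell = '.' → open
col 2: top cell = '.' → open
col 3: top cell = 'X' → FULL
col 4: top cell = '.' → open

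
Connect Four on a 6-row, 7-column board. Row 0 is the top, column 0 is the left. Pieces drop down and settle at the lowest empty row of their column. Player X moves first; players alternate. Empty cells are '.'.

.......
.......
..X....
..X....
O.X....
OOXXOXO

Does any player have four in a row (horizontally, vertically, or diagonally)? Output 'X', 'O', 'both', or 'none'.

X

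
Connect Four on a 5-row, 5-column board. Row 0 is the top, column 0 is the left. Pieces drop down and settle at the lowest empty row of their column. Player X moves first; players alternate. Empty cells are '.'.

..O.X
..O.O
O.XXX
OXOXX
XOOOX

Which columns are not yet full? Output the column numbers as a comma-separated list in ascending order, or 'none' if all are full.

col 0: top cell = '.' → open
col 1: top cell = '.' → open
col 2: top cell = 'O' → FULL
col 3: top cell = '.' → open
col 4: top cell = 'X' → FULL

Answer: 0,1,3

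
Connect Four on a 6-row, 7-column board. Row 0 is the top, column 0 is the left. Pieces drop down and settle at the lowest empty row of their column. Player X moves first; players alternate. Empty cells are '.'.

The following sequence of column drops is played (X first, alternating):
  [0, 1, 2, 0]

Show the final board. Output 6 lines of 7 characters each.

Move 1: X drops in col 0, lands at row 5
Move 2: O drops in col 1, lands at row 5
Move 3: X drops in col 2, lands at row 5
Move 4: O drops in col 0, lands at row 4

Answer: .......
.......
.......
.......
O......
XOX....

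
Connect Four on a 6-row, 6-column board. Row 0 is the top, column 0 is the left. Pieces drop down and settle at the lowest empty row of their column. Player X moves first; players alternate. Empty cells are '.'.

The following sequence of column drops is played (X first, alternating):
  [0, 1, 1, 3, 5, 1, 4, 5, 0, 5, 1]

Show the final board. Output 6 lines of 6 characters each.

Move 1: X drops in col 0, lands at row 5
Move 2: O drops in col 1, lands at row 5
Move 3: X drops in col 1, lands at row 4
Move 4: O drops in col 3, lands at row 5
Move 5: X drops in col 5, lands at row 5
Move 6: O drops in col 1, lands at row 3
Move 7: X drops in col 4, lands at row 5
Move 8: O drops in col 5, lands at row 4
Move 9: X drops in col 0, lands at row 4
Move 10: O drops in col 5, lands at row 3
Move 11: X drops in col 1, lands at row 2

Answer: ......
......
.X....
.O...O
XX...O
XO.OXX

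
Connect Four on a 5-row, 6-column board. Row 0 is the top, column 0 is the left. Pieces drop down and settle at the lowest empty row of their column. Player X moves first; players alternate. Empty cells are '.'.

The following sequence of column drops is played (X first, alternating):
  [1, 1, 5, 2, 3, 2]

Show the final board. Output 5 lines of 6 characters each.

Move 1: X drops in col 1, lands at row 4
Move 2: O drops in col 1, lands at row 3
Move 3: X drops in col 5, lands at row 4
Move 4: O drops in col 2, lands at row 4
Move 5: X drops in col 3, lands at row 4
Move 6: O drops in col 2, lands at row 3

Answer: ......
......
......
.OO...
.XOX.X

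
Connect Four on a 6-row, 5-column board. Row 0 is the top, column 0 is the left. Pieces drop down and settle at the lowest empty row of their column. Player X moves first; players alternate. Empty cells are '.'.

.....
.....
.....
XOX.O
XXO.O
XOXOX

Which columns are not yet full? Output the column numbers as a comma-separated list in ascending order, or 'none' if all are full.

col 0: top cell = '.' → open
col 1: top cell = '.' → open
col 2: top cell = '.' → open
col 3: top cell = '.' → open
col 4: top cell = '.' → open

Answer: 0,1,2,3,4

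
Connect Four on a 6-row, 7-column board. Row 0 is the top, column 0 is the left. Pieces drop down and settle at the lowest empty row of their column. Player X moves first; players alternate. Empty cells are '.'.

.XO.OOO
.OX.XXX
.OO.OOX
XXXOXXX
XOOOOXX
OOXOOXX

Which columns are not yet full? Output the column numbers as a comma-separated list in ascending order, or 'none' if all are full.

col 0: top cell = '.' → open
col 1: top cell = 'X' → FULL
col 2: top cell = 'O' → FULL
col 3: top cell = '.' → open
col 4: top cell = 'O' → FULL
col 5: top cell = 'O' → FULL
col 6: top cell = 'O' → FULL

Answer: 0,3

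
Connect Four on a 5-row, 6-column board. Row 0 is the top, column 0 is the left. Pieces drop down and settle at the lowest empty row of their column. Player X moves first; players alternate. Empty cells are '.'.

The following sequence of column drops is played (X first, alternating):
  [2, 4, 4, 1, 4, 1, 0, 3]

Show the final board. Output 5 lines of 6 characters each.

Answer: ......
......
....X.
.O..X.
XOXOO.

Derivation:
Move 1: X drops in col 2, lands at row 4
Move 2: O drops in col 4, lands at row 4
Move 3: X drops in col 4, lands at row 3
Move 4: O drops in col 1, lands at row 4
Move 5: X drops in col 4, lands at row 2
Move 6: O drops in col 1, lands at row 3
Move 7: X drops in col 0, lands at row 4
Move 8: O drops in col 3, lands at row 4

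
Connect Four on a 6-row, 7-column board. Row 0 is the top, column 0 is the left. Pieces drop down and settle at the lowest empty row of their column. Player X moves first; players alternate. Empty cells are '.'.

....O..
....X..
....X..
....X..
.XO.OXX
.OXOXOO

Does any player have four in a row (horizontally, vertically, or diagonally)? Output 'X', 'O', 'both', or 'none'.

none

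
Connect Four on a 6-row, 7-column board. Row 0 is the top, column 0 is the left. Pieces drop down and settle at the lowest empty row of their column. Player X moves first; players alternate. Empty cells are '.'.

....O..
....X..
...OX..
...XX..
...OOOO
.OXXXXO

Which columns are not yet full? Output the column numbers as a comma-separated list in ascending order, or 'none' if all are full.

Answer: 0,1,2,3,5,6

Derivation:
col 0: top cell = '.' → open
col 1: top cell = '.' → open
col 2: top cell = '.' → open
col 3: top cell = '.' → open
col 4: top cell = 'O' → FULL
col 5: top cell = '.' → open
col 6: top cell = '.' → open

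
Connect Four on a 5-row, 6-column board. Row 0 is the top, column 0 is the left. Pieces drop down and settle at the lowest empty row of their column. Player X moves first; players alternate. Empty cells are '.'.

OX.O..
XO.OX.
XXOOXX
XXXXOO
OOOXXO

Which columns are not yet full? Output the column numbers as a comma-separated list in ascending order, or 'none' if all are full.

Answer: 2,4,5

Derivation:
col 0: top cell = 'O' → FULL
col 1: top cell = 'X' → FULL
col 2: top cell = '.' → open
col 3: top cell = 'O' → FULL
col 4: top cell = '.' → open
col 5: top cell = '.' → open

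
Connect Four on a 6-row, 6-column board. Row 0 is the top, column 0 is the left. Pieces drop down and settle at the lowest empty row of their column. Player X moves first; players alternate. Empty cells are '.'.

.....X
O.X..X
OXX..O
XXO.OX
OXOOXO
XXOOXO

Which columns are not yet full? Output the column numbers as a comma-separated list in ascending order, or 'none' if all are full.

col 0: top cell = '.' → open
col 1: top cell = '.' → open
col 2: top cell = '.' → open
col 3: top cell = '.' → open
col 4: top cell = '.' → open
col 5: top cell = 'X' → FULL

Answer: 0,1,2,3,4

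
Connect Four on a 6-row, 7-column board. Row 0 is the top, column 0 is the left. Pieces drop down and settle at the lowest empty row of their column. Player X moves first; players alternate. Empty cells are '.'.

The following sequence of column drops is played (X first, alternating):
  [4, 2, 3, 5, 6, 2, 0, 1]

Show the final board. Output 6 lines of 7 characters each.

Move 1: X drops in col 4, lands at row 5
Move 2: O drops in col 2, lands at row 5
Move 3: X drops in col 3, lands at row 5
Move 4: O drops in col 5, lands at row 5
Move 5: X drops in col 6, lands at row 5
Move 6: O drops in col 2, lands at row 4
Move 7: X drops in col 0, lands at row 5
Move 8: O drops in col 1, lands at row 5

Answer: .......
.......
.......
.......
..O....
XOOXXOX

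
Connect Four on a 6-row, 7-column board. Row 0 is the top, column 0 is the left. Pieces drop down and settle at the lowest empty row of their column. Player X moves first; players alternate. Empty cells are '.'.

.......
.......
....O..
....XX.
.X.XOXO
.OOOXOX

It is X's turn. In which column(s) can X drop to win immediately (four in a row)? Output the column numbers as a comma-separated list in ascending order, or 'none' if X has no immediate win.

Answer: none

Derivation:
col 0: drop X → no win
col 1: drop X → no win
col 2: drop X → no win
col 3: drop X → no win
col 4: drop X → no win
col 5: drop X → no win
col 6: drop X → no win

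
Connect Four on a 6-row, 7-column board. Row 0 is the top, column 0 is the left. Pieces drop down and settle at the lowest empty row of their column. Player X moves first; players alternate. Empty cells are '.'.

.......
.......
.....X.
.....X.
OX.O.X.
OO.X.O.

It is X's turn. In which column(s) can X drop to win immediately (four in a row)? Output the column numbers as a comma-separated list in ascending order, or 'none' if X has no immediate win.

col 0: drop X → no win
col 1: drop X → no win
col 2: drop X → no win
col 3: drop X → no win
col 4: drop X → no win
col 5: drop X → WIN!
col 6: drop X → no win

Answer: 5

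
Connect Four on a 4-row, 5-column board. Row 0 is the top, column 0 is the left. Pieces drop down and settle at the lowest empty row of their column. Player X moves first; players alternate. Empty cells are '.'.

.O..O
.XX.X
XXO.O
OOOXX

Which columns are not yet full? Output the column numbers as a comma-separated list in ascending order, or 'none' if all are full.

Answer: 0,2,3

Derivation:
col 0: top cell = '.' → open
col 1: top cell = 'O' → FULL
col 2: top cell = '.' → open
col 3: top cell = '.' → open
col 4: top cell = 'O' → FULL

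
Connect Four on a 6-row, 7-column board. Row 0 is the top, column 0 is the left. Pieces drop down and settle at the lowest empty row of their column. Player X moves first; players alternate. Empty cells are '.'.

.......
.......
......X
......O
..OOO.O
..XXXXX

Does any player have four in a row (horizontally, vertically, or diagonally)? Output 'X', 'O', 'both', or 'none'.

X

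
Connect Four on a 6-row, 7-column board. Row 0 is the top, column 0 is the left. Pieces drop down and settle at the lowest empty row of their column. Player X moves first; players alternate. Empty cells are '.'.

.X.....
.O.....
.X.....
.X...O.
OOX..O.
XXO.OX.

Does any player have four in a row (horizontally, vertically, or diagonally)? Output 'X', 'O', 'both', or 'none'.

none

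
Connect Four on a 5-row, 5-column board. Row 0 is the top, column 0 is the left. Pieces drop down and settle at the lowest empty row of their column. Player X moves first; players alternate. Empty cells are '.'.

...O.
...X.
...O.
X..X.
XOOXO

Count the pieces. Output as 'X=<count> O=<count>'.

X=5 O=5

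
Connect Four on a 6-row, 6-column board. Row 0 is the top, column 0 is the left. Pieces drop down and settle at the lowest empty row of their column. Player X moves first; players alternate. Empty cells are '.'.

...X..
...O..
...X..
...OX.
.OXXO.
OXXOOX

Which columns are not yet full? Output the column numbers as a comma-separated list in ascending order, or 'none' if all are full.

col 0: top cell = '.' → open
col 1: top cell = '.' → open
col 2: top cell = '.' → open
col 3: top cell = 'X' → FULL
col 4: top cell = '.' → open
col 5: top cell = '.' → open

Answer: 0,1,2,4,5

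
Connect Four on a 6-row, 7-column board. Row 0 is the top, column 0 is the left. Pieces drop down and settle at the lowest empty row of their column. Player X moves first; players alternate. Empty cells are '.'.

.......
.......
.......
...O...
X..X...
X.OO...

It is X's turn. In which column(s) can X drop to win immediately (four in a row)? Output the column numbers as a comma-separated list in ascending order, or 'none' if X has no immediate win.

col 0: drop X → no win
col 1: drop X → no win
col 2: drop X → no win
col 3: drop X → no win
col 4: drop X → no win
col 5: drop X → no win
col 6: drop X → no win

Answer: none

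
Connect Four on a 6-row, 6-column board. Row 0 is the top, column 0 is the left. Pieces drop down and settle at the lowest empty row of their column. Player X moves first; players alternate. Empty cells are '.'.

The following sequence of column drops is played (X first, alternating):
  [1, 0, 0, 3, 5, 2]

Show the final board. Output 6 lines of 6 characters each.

Answer: ......
......
......
......
X.....
OXOO.X

Derivation:
Move 1: X drops in col 1, lands at row 5
Move 2: O drops in col 0, lands at row 5
Move 3: X drops in col 0, lands at row 4
Move 4: O drops in col 3, lands at row 5
Move 5: X drops in col 5, lands at row 5
Move 6: O drops in col 2, lands at row 5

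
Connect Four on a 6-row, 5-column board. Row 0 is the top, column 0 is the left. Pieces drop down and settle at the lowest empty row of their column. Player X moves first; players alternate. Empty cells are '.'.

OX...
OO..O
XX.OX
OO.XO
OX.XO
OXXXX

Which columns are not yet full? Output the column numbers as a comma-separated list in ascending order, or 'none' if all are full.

Answer: 2,3,4

Derivation:
col 0: top cell = 'O' → FULL
col 1: top cell = 'X' → FULL
col 2: top cell = '.' → open
col 3: top cell = '.' → open
col 4: top cell = '.' → open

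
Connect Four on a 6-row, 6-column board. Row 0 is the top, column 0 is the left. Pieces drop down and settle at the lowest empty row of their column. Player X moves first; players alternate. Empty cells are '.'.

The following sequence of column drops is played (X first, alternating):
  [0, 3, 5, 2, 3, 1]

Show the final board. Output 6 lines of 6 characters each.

Move 1: X drops in col 0, lands at row 5
Move 2: O drops in col 3, lands at row 5
Move 3: X drops in col 5, lands at row 5
Move 4: O drops in col 2, lands at row 5
Move 5: X drops in col 3, lands at row 4
Move 6: O drops in col 1, lands at row 5

Answer: ......
......
......
......
...X..
XOOO.X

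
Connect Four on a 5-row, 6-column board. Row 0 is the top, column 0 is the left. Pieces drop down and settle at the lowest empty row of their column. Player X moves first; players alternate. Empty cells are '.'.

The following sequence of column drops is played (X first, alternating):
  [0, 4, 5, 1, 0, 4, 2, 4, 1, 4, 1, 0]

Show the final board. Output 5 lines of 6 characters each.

Answer: ......
....O.
OX..O.
XX..O.
XOX.OX

Derivation:
Move 1: X drops in col 0, lands at row 4
Move 2: O drops in col 4, lands at row 4
Move 3: X drops in col 5, lands at row 4
Move 4: O drops in col 1, lands at row 4
Move 5: X drops in col 0, lands at row 3
Move 6: O drops in col 4, lands at row 3
Move 7: X drops in col 2, lands at row 4
Move 8: O drops in col 4, lands at row 2
Move 9: X drops in col 1, lands at row 3
Move 10: O drops in col 4, lands at row 1
Move 11: X drops in col 1, lands at row 2
Move 12: O drops in col 0, lands at row 2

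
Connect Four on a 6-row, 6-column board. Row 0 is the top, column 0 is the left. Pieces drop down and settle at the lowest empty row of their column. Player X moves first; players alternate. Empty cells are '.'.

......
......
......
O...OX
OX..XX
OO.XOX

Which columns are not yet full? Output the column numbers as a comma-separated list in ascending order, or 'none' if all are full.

Answer: 0,1,2,3,4,5

Derivation:
col 0: top cell = '.' → open
col 1: top cell = '.' → open
col 2: top cell = '.' → open
col 3: top cell = '.' → open
col 4: top cell = '.' → open
col 5: top cell = '.' → open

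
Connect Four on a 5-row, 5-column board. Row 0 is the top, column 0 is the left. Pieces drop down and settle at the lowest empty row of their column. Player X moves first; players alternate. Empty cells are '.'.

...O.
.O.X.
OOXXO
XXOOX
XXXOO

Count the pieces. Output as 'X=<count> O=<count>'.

X=9 O=9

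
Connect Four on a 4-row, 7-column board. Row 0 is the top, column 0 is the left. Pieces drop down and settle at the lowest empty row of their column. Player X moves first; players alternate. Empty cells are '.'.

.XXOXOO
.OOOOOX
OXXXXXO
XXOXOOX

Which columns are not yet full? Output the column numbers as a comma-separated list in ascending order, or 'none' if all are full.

Answer: 0

Derivation:
col 0: top cell = '.' → open
col 1: top cell = 'X' → FULL
col 2: top cell = 'X' → FULL
col 3: top cell = 'O' → FULL
col 4: top cell = 'X' → FULL
col 5: top cell = 'O' → FULL
col 6: top cell = 'O' → FULL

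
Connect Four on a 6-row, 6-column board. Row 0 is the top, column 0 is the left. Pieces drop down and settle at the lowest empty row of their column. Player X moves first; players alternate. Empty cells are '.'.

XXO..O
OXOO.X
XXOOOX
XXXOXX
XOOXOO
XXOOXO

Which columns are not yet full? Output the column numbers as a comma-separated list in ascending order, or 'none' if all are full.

Answer: 3,4

Derivation:
col 0: top cell = 'X' → FULL
col 1: top cell = 'X' → FULL
col 2: top cell = 'O' → FULL
col 3: top cell = '.' → open
col 4: top cell = '.' → open
col 5: top cell = 'O' → FULL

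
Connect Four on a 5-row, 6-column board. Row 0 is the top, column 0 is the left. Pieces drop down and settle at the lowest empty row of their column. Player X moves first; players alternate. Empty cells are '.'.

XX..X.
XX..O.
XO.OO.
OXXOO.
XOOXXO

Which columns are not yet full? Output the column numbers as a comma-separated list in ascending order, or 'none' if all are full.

Answer: 2,3,5

Derivation:
col 0: top cell = 'X' → FULL
col 1: top cell = 'X' → FULL
col 2: top cell = '.' → open
col 3: top cell = '.' → open
col 4: top cell = 'X' → FULL
col 5: top cell = '.' → open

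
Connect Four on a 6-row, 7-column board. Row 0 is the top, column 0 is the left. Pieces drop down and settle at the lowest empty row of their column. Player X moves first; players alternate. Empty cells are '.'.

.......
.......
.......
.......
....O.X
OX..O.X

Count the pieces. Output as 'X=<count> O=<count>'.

X=3 O=3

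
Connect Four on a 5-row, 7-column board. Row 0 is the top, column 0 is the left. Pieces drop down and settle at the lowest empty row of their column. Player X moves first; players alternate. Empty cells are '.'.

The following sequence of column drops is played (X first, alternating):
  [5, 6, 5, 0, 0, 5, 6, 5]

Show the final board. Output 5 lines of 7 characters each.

Move 1: X drops in col 5, lands at row 4
Move 2: O drops in col 6, lands at row 4
Move 3: X drops in col 5, lands at row 3
Move 4: O drops in col 0, lands at row 4
Move 5: X drops in col 0, lands at row 3
Move 6: O drops in col 5, lands at row 2
Move 7: X drops in col 6, lands at row 3
Move 8: O drops in col 5, lands at row 1

Answer: .......
.....O.
.....O.
X....XX
O....XO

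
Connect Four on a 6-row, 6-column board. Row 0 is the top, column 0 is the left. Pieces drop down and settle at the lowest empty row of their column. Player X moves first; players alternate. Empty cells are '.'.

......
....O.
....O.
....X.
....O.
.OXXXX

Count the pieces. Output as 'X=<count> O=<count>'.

X=5 O=4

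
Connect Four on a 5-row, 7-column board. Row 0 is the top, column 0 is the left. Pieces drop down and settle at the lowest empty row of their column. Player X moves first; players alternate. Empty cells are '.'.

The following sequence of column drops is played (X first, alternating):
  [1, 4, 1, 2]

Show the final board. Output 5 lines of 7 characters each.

Move 1: X drops in col 1, lands at row 4
Move 2: O drops in col 4, lands at row 4
Move 3: X drops in col 1, lands at row 3
Move 4: O drops in col 2, lands at row 4

Answer: .......
.......
.......
.X.....
.XO.O..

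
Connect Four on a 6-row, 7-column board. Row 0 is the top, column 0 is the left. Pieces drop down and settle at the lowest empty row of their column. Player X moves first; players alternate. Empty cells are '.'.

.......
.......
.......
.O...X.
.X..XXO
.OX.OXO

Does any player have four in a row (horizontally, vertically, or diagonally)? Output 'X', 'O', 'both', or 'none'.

none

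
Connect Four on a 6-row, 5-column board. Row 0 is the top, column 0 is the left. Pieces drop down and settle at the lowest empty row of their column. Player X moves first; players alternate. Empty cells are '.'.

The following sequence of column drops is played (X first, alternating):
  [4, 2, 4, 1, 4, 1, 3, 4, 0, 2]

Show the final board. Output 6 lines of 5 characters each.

Answer: .....
.....
....O
....X
.OO.X
XOOXX

Derivation:
Move 1: X drops in col 4, lands at row 5
Move 2: O drops in col 2, lands at row 5
Move 3: X drops in col 4, lands at row 4
Move 4: O drops in col 1, lands at row 5
Move 5: X drops in col 4, lands at row 3
Move 6: O drops in col 1, lands at row 4
Move 7: X drops in col 3, lands at row 5
Move 8: O drops in col 4, lands at row 2
Move 9: X drops in col 0, lands at row 5
Move 10: O drops in col 2, lands at row 4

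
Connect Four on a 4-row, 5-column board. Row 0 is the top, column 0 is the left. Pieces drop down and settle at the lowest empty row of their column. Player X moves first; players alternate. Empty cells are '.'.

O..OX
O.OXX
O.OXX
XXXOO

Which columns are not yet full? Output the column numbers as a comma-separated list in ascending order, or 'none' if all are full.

Answer: 1,2

Derivation:
col 0: top cell = 'O' → FULL
col 1: top cell = '.' → open
col 2: top cell = '.' → open
col 3: top cell = 'O' → FULL
col 4: top cell = 'X' → FULL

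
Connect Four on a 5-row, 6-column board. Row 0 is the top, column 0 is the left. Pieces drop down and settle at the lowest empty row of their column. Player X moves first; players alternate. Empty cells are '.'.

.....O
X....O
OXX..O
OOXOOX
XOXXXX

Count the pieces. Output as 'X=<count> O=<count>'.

X=10 O=9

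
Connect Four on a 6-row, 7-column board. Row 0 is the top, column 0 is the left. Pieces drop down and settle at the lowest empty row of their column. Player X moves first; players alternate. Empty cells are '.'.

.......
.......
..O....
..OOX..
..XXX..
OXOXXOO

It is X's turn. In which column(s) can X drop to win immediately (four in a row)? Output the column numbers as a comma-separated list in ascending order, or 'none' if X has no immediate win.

col 0: drop X → no win
col 1: drop X → WIN!
col 2: drop X → no win
col 3: drop X → no win
col 4: drop X → WIN!
col 5: drop X → WIN!
col 6: drop X → no win

Answer: 1,4,5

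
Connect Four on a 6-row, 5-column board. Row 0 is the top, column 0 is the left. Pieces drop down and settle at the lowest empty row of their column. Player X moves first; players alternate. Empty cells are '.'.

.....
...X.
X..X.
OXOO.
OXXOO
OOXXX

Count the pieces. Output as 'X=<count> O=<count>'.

X=9 O=8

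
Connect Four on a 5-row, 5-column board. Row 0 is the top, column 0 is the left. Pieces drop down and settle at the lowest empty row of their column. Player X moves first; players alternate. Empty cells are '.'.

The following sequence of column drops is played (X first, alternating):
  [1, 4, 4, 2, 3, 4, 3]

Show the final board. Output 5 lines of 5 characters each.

Move 1: X drops in col 1, lands at row 4
Move 2: O drops in col 4, lands at row 4
Move 3: X drops in col 4, lands at row 3
Move 4: O drops in col 2, lands at row 4
Move 5: X drops in col 3, lands at row 4
Move 6: O drops in col 4, lands at row 2
Move 7: X drops in col 3, lands at row 3

Answer: .....
.....
....O
...XX
.XOXO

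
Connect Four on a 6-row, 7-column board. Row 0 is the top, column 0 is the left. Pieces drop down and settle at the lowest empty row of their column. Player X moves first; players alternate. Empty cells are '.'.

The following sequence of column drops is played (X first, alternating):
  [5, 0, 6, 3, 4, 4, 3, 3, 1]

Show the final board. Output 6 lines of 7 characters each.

Answer: .......
.......
.......
...O...
...XO..
OX.OXXX

Derivation:
Move 1: X drops in col 5, lands at row 5
Move 2: O drops in col 0, lands at row 5
Move 3: X drops in col 6, lands at row 5
Move 4: O drops in col 3, lands at row 5
Move 5: X drops in col 4, lands at row 5
Move 6: O drops in col 4, lands at row 4
Move 7: X drops in col 3, lands at row 4
Move 8: O drops in col 3, lands at row 3
Move 9: X drops in col 1, lands at row 5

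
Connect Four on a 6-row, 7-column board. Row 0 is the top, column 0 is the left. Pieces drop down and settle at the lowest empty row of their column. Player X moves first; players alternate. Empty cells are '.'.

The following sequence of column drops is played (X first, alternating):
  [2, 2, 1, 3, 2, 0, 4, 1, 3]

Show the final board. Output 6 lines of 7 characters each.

Move 1: X drops in col 2, lands at row 5
Move 2: O drops in col 2, lands at row 4
Move 3: X drops in col 1, lands at row 5
Move 4: O drops in col 3, lands at row 5
Move 5: X drops in col 2, lands at row 3
Move 6: O drops in col 0, lands at row 5
Move 7: X drops in col 4, lands at row 5
Move 8: O drops in col 1, lands at row 4
Move 9: X drops in col 3, lands at row 4

Answer: .......
.......
.......
..X....
.OOX...
OXXOX..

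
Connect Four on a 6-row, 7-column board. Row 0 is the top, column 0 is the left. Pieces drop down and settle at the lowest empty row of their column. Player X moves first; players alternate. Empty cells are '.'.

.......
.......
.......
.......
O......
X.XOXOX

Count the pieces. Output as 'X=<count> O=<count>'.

X=4 O=3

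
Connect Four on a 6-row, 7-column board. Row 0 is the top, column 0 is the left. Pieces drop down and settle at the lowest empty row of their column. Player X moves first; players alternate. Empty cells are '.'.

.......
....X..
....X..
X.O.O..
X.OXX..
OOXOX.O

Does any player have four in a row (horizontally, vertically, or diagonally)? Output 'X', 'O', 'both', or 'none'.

none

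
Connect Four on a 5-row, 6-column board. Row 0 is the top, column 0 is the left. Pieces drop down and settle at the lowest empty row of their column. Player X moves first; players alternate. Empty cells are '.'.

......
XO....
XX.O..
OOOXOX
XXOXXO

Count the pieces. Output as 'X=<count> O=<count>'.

X=9 O=8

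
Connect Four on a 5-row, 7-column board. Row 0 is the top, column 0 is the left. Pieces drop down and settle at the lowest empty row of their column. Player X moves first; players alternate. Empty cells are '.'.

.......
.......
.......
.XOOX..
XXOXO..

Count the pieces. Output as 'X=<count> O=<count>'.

X=5 O=4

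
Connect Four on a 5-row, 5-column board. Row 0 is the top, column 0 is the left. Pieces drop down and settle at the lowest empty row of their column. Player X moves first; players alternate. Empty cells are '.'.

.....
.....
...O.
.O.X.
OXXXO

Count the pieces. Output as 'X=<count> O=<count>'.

X=4 O=4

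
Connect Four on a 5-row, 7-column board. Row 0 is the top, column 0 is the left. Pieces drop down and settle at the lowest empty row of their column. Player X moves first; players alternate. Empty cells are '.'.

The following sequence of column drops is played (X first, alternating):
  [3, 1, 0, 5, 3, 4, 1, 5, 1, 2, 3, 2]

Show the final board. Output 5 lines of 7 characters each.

Answer: .......
.......
.X.X...
.XOX.O.
XOOXOO.

Derivation:
Move 1: X drops in col 3, lands at row 4
Move 2: O drops in col 1, lands at row 4
Move 3: X drops in col 0, lands at row 4
Move 4: O drops in col 5, lands at row 4
Move 5: X drops in col 3, lands at row 3
Move 6: O drops in col 4, lands at row 4
Move 7: X drops in col 1, lands at row 3
Move 8: O drops in col 5, lands at row 3
Move 9: X drops in col 1, lands at row 2
Move 10: O drops in col 2, lands at row 4
Move 11: X drops in col 3, lands at row 2
Move 12: O drops in col 2, lands at row 3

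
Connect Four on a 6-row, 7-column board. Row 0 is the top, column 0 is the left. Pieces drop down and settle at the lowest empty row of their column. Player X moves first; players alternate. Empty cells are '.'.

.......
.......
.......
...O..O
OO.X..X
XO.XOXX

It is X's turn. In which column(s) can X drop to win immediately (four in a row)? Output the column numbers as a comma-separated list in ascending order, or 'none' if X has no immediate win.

Answer: none

Derivation:
col 0: drop X → no win
col 1: drop X → no win
col 2: drop X → no win
col 3: drop X → no win
col 4: drop X → no win
col 5: drop X → no win
col 6: drop X → no win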